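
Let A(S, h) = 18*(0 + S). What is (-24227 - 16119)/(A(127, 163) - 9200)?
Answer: 20173/3457 ≈ 5.8354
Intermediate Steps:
A(S, h) = 18*S
(-24227 - 16119)/(A(127, 163) - 9200) = (-24227 - 16119)/(18*127 - 9200) = -40346/(2286 - 9200) = -40346/(-6914) = -40346*(-1/6914) = 20173/3457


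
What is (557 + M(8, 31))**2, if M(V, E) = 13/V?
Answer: 19971961/64 ≈ 3.1206e+5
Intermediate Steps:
(557 + M(8, 31))**2 = (557 + 13/8)**2 = (4469/8)**2 = 19971961/64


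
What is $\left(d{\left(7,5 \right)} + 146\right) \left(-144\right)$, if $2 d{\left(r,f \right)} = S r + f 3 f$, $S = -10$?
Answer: $-21384$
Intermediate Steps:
$d{\left(r,f \right)} = - 5 r + \frac{3 f^{2}}{2}$ ($d{\left(r,f \right)} = \frac{- 10 r + f 3 f}{2} = \frac{- 10 r + 3 f f}{2} = \frac{- 10 r + 3 f^{2}}{2} = - 5 r + \frac{3 f^{2}}{2}$)
$\left(d{\left(7,5 \right)} + 146\right) \left(-144\right) = \left(\left(\left(-5\right) 7 + \frac{3 \cdot 5^{2}}{2}\right) + 146\right) \left(-144\right) = \left(\left(-35 + \frac{3}{2} \cdot 25\right) + 146\right) \left(-144\right) = \left(\left(-35 + \frac{75}{2}\right) + 146\right) \left(-144\right) = \left(\frac{5}{2} + 146\right) \left(-144\right) = \frac{297}{2} \left(-144\right) = -21384$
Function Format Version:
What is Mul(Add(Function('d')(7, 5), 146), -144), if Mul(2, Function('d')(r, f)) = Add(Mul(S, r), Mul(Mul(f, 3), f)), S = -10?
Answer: -21384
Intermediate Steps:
Function('d')(r, f) = Add(Mul(-5, r), Mul(Rational(3, 2), Pow(f, 2))) (Function('d')(r, f) = Mul(Rational(1, 2), Add(Mul(-10, r), Mul(Mul(f, 3), f))) = Mul(Rational(1, 2), Add(Mul(-10, r), Mul(Mul(3, f), f))) = Mul(Rational(1, 2), Add(Mul(-10, r), Mul(3, Pow(f, 2)))) = Add(Mul(-5, r), Mul(Rational(3, 2), Pow(f, 2))))
Mul(Add(Function('d')(7, 5), 146), -144) = Mul(Add(Add(Mul(-5, 7), Mul(Rational(3, 2), Pow(5, 2))), 146), -144) = Mul(Add(Add(-35, Mul(Rational(3, 2), 25)), 146), -144) = Mul(Add(Add(-35, Rational(75, 2)), 146), -144) = Mul(Add(Rational(5, 2), 146), -144) = Mul(Rational(297, 2), -144) = -21384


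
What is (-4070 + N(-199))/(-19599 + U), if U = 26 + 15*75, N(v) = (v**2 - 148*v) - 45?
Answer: -32469/9224 ≈ -3.5201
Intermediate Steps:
N(v) = -45 + v**2 - 148*v
U = 1151 (U = 26 + 1125 = 1151)
(-4070 + N(-199))/(-19599 + U) = (-4070 + (-45 + (-199)**2 - 148*(-199)))/(-19599 + 1151) = (-4070 + (-45 + 39601 + 29452))/(-18448) = (-4070 + 69008)*(-1/18448) = 64938*(-1/18448) = -32469/9224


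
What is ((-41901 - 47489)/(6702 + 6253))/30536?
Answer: -8939/39559388 ≈ -0.00022596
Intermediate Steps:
((-41901 - 47489)/(6702 + 6253))/30536 = -89390/12955*(1/30536) = -89390*1/12955*(1/30536) = -17878/2591*1/30536 = -8939/39559388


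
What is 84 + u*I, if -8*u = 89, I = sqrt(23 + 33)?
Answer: 84 - 89*sqrt(14)/4 ≈ 0.74812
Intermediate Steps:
I = 2*sqrt(14) (I = sqrt(56) = 2*sqrt(14) ≈ 7.4833)
u = -89/8 (u = -1/8*89 = -89/8 ≈ -11.125)
84 + u*I = 84 - 89*sqrt(14)/4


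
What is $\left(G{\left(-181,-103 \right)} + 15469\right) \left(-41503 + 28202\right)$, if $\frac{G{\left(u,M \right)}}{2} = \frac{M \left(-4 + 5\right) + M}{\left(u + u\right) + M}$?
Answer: $- \frac{95680703597}{465} \approx -2.0576 \cdot 10^{8}$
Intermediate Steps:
$G{\left(u,M \right)} = \frac{4 M}{M + 2 u}$ ($G{\left(u,M \right)} = 2 \frac{M \left(-4 + 5\right) + M}{\left(u + u\right) + M} = 2 \frac{M 1 + M}{2 u + M} = 2 \frac{M + M}{M + 2 u} = 2 \frac{2 M}{M + 2 u} = \frac{4 M}{M + 2 u}$)
$\left(G{\left(-181,-103 \right)} + 15469\right) \left(-41503 + 28202\right) = \left(4 \left(-103\right) \frac{1}{-103 + 2 \left(-181\right)} + 15469\right) \left(-41503 + 28202\right) = \left(4 \left(-103\right) \frac{1}{-103 - 362} + 15469\right) \left(-13301\right) = \left(4 \left(-103\right) \frac{1}{-465} + 15469\right) \left(-13301\right) = \left(4 \left(-103\right) \left(- \frac{1}{465}\right) + 15469\right) \left(-13301\right) = \left(\frac{412}{465} + 15469\right) \left(-13301\right) = \frac{7193497}{465} \left(-13301\right) = - \frac{95680703597}{465}$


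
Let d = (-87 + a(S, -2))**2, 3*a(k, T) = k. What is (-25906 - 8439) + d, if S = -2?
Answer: -239936/9 ≈ -26660.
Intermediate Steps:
a(k, T) = k/3
d = 69169/9 (d = (-87 + (1/3)*(-2))**2 = (-87 - 2/3)**2 = (-263/3)**2 = 69169/9 ≈ 7685.4)
(-25906 - 8439) + d = (-25906 - 8439) + 69169/9 = -34345 + 69169/9 = -239936/9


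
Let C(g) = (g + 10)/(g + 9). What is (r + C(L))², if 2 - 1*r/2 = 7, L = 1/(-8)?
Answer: 398161/5041 ≈ 78.984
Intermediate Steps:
L = -⅛ (L = 1*(-⅛) = -⅛ ≈ -0.12500)
C(g) = (10 + g)/(9 + g)
r = -10 (r = 4 - 2*7 = 4 - 14 = -10)
(r + C(L))² = (-10 + (10 - ⅛)/(9 - ⅛))² = (-10 + (79/8)/(71/8))² = (-10 + (8/71)*(79/8))² = (-10 + 79/71)² = (-631/71)² = 398161/5041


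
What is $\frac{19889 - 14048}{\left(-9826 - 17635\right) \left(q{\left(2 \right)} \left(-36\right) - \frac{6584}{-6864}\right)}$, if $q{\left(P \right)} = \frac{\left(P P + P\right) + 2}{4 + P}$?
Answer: $\frac{5011578}{1108353421} \approx 0.0045216$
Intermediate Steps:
$q{\left(P \right)} = \frac{2 + P + P^{2}}{4 + P}$ ($q{\left(P \right)} = \frac{\left(P^{2} + P\right) + 2}{4 + P} = \frac{\left(P + P^{2}\right) + 2}{4 + P} = \frac{2 + P + P^{2}}{4 + P}$)
$\frac{19889 - 14048}{\left(-9826 - 17635\right) \left(q{\left(2 \right)} \left(-36\right) - \frac{6584}{-6864}\right)} = \frac{19889 - 14048}{\left(-9826 - 17635\right) \left(\frac{2 + 2 + 2^{2}}{4 + 2} \left(-36\right) - \frac{6584}{-6864}\right)} = \frac{5841}{\left(-27461\right) \left(\frac{2 + 2 + 4}{6} \left(-36\right) - - \frac{823}{858}\right)} = \frac{5841}{\left(-27461\right) \left(\frac{1}{6} \cdot 8 \left(-36\right) + \frac{823}{858}\right)} = \frac{5841}{\left(-27461\right) \left(\frac{4}{3} \left(-36\right) + \frac{823}{858}\right)} = \frac{5841}{\left(-27461\right) \left(-48 + \frac{823}{858}\right)} = \frac{5841}{\left(-27461\right) \left(- \frac{40361}{858}\right)} = \frac{5841}{\frac{1108353421}{858}} = 5841 \cdot \frac{858}{1108353421} = \frac{5011578}{1108353421}$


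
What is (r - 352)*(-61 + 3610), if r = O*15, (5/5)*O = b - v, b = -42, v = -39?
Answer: -1408953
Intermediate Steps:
O = -3 (O = -42 - 1*(-39) = -42 + 39 = -3)
r = -45 (r = -3*15 = -45)
(r - 352)*(-61 + 3610) = (-45 - 352)*(-61 + 3610) = -397*3549 = -1408953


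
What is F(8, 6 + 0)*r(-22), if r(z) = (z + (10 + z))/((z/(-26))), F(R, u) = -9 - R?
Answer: 7514/11 ≈ 683.09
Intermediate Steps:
r(z) = -26*(10 + 2*z)/z (r(z) = (10 + 2*z)/((z*(-1/26))) = (10 + 2*z)/((-z/26)) = (10 + 2*z)*(-26/z) = -26*(10 + 2*z)/z)
F(8, 6 + 0)*r(-22) = (-9 - 1*8)*(-52 - 260/(-22)) = (-9 - 8)*(-52 - 260*(-1/22)) = -17*(-52 + 130/11) = -17*(-442/11) = 7514/11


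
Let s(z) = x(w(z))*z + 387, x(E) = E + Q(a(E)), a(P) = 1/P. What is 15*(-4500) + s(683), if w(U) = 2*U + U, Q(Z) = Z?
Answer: 3997063/3 ≈ 1.3324e+6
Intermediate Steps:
w(U) = 3*U
x(E) = E + 1/E
s(z) = 387 + z*(3*z + 1/(3*z)) (s(z) = (3*z + 1/(3*z))*z + 387 = z*(3*z + 1/(3*z)) + 387 = 387 + z*(3*z + 1/(3*z)))
15*(-4500) + s(683) = 15*(-4500) + (1162/3 + 3*683²) = -67500 + (1162/3 + 3*466489) = -67500 + (1162/3 + 1399467) = -67500 + 4199563/3 = 3997063/3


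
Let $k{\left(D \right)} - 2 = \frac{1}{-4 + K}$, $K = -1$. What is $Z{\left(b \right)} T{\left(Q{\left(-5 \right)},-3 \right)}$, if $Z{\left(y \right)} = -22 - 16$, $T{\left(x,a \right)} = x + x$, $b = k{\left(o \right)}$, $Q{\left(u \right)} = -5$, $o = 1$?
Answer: $380$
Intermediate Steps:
$k{\left(D \right)} = \frac{9}{5}$ ($k{\left(D \right)} = 2 + \frac{1}{-4 - 1} = 2 + \frac{1}{-5} = 2 - \frac{1}{5} = \frac{9}{5}$)
$b = \frac{9}{5} \approx 1.8$
$T{\left(x,a \right)} = 2 x$
$Z{\left(y \right)} = -38$ ($Z{\left(y \right)} = -22 - 16 = -38$)
$Z{\left(b \right)} T{\left(Q{\left(-5 \right)},-3 \right)} = - 38 \cdot 2 \left(-5\right) = \left(-38\right) \left(-10\right) = 380$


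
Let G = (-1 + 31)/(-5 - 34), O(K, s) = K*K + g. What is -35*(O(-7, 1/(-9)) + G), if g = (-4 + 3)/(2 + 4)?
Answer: -131215/78 ≈ -1682.2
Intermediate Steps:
g = -⅙ (g = -1/6 = -1*⅙ = -⅙ ≈ -0.16667)
O(K, s) = -⅙ + K² (O(K, s) = K*K - ⅙ = K² - ⅙ = -⅙ + K²)
G = -10/13 (G = 30/(-39) = 30*(-1/39) = -10/13 ≈ -0.76923)
-35*(O(-7, 1/(-9)) + G) = -35*((-⅙ + (-7)²) - 10/13) = -35*((-⅙ + 49) - 10/13) = -35*(293/6 - 10/13) = -35*3749/78 = -131215/78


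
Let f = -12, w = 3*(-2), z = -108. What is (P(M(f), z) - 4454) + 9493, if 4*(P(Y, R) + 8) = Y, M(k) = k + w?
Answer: 10053/2 ≈ 5026.5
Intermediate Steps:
w = -6
M(k) = -6 + k (M(k) = k - 6 = -6 + k)
P(Y, R) = -8 + Y/4
(P(M(f), z) - 4454) + 9493 = ((-8 + (-6 - 12)/4) - 4454) + 9493 = ((-8 + (1/4)*(-18)) - 4454) + 9493 = ((-8 - 9/2) - 4454) + 9493 = (-25/2 - 4454) + 9493 = -8933/2 + 9493 = 10053/2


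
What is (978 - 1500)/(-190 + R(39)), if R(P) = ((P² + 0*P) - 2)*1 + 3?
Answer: -29/74 ≈ -0.39189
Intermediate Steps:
R(P) = 1 + P² (R(P) = ((P² + 0) - 2)*1 + 3 = (P² - 2)*1 + 3 = (-2 + P²)*1 + 3 = (-2 + P²) + 3 = 1 + P²)
(978 - 1500)/(-190 + R(39)) = (978 - 1500)/(-190 + (1 + 39²)) = -522/(-190 + (1 + 1521)) = -522/(-190 + 1522) = -522/1332 = -522*1/1332 = -29/74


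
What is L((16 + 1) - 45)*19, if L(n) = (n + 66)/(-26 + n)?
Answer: -361/27 ≈ -13.370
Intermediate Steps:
L(n) = (66 + n)/(-26 + n)
L((16 + 1) - 45)*19 = ((66 + ((16 + 1) - 45))/(-26 + ((16 + 1) - 45)))*19 = ((66 + (17 - 45))/(-26 + (17 - 45)))*19 = ((66 - 28)/(-26 - 28))*19 = (38/(-54))*19 = -1/54*38*19 = -19/27*19 = -361/27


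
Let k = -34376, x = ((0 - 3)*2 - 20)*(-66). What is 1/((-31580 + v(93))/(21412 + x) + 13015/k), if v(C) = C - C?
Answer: -99381016/173325625 ≈ -0.57338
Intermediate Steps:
x = 1716 (x = (-3*2 - 20)*(-66) = (-6 - 20)*(-66) = -26*(-66) = 1716)
v(C) = 0
1/((-31580 + v(93))/(21412 + x) + 13015/k) = 1/((-31580 + 0)/(21412 + 1716) + 13015/(-34376)) = 1/(-31580/23128 + 13015*(-1/34376)) = 1/(-31580*1/23128 - 13015/34376) = 1/(-7895/5782 - 13015/34376) = 1/(-173325625/99381016) = -99381016/173325625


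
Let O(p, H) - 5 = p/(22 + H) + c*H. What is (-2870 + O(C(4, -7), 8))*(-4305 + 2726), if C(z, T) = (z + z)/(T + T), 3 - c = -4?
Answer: 465721313/105 ≈ 4.4354e+6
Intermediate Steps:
c = 7 (c = 3 - 1*(-4) = 3 + 4 = 7)
C(z, T) = z/T (C(z, T) = (2*z)/((2*T)) = (2*z)*(1/(2*T)) = z/T)
O(p, H) = 5 + 7*H + p/(22 + H) (O(p, H) = 5 + (p/(22 + H) + 7*H) = 5 + (7*H + p/(22 + H)) = 5 + 7*H + p/(22 + H))
(-2870 + O(C(4, -7), 8))*(-4305 + 2726) = (-2870 + (110 + 4/(-7) + 7*8² + 159*8)/(22 + 8))*(-4305 + 2726) = (-2870 + (110 + 4*(-⅐) + 7*64 + 1272)/30)*(-1579) = (-2870 + (110 - 4/7 + 448 + 1272)/30)*(-1579) = (-2870 + (1/30)*(12806/7))*(-1579) = (-2870 + 6403/105)*(-1579) = -294947/105*(-1579) = 465721313/105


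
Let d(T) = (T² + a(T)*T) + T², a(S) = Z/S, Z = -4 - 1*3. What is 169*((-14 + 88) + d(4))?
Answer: 16731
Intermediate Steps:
Z = -7 (Z = -4 - 3 = -7)
a(S) = -7/S
d(T) = -7 + 2*T² (d(T) = (T² + (-7/T)*T) + T² = (T² - 7) + T² = (-7 + T²) + T² = -7 + 2*T²)
169*((-14 + 88) + d(4)) = 169*((-14 + 88) + (-7 + 2*4²)) = 169*(74 + (-7 + 2*16)) = 169*(74 + (-7 + 32)) = 169*(74 + 25) = 169*99 = 16731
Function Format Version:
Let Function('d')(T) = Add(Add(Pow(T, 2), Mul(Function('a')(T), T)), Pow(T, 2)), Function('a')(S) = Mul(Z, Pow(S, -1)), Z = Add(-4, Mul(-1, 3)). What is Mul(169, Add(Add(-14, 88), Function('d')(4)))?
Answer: 16731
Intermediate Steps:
Z = -7 (Z = Add(-4, -3) = -7)
Function('a')(S) = Mul(-7, Pow(S, -1))
Function('d')(T) = Add(-7, Mul(2, Pow(T, 2))) (Function('d')(T) = Add(Add(Pow(T, 2), Mul(Mul(-7, Pow(T, -1)), T)), Pow(T, 2)) = Add(Add(Pow(T, 2), -7), Pow(T, 2)) = Add(Add(-7, Pow(T, 2)), Pow(T, 2)) = Add(-7, Mul(2, Pow(T, 2))))
Mul(169, Add(Add(-14, 88), Function('d')(4))) = Mul(169, Add(Add(-14, 88), Add(-7, Mul(2, Pow(4, 2))))) = Mul(169, Add(74, Add(-7, Mul(2, 16)))) = Mul(169, Add(74, Add(-7, 32))) = Mul(169, Add(74, 25)) = Mul(169, 99) = 16731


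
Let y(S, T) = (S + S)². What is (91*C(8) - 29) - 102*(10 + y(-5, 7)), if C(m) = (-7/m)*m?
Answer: -11886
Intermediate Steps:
C(m) = -7
y(S, T) = 4*S² (y(S, T) = (2*S)² = 4*S²)
(91*C(8) - 29) - 102*(10 + y(-5, 7)) = (91*(-7) - 29) - 102*(10 + 4*(-5)²) = (-637 - 29) - 102*(10 + 4*25) = -666 - 102*(10 + 100) = -666 - 102*110 = -666 - 11220 = -11886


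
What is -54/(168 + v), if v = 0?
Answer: -9/28 ≈ -0.32143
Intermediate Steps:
-54/(168 + v) = -54/(168 + 0) = -54/168 = -54*1/168 = -9/28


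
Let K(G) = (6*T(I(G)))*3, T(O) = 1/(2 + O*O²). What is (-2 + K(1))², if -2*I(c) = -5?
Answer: 2116/2209 ≈ 0.95790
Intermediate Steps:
I(c) = 5/2 (I(c) = -½*(-5) = 5/2)
T(O) = 1/(2 + O³)
K(G) = 48/47 (K(G) = (6/(2 + (5/2)³))*3 = (6/(2 + 125/8))*3 = (6/(141/8))*3 = (6*(8/141))*3 = (16/47)*3 = 48/47)
(-2 + K(1))² = (-2 + 48/47)² = (-46/47)² = 2116/2209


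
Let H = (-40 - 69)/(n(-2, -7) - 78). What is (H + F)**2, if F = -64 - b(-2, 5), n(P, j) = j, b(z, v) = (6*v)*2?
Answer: 108805761/7225 ≈ 15060.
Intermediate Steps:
b(z, v) = 12*v
F = -124 (F = -64 - 12*5 = -64 - 1*60 = -64 - 60 = -124)
H = 109/85 (H = (-40 - 69)/(-7 - 78) = -109/(-85) = -109*(-1/85) = 109/85 ≈ 1.2824)
(H + F)**2 = (109/85 - 124)**2 = (-10431/85)**2 = 108805761/7225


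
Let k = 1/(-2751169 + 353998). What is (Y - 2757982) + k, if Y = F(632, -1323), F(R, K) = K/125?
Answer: -826422480072608/299646375 ≈ -2.7580e+6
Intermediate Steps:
F(R, K) = K/125 (F(R, K) = K*(1/125) = K/125)
k = -1/2397171 (k = 1/(-2397171) = -1/2397171 ≈ -4.1716e-7)
Y = -1323/125 (Y = (1/125)*(-1323) = -1323/125 ≈ -10.584)
(Y - 2757982) + k = (-1323/125 - 2757982) - 1/2397171 = -344749073/125 - 1/2397171 = -826422480072608/299646375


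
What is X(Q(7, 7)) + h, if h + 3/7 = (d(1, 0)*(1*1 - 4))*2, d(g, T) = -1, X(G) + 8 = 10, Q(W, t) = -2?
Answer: 53/7 ≈ 7.5714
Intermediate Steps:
X(G) = 2 (X(G) = -8 + 10 = 2)
h = 39/7 (h = -3/7 - (1*1 - 4)*2 = -3/7 - (1 - 4)*2 = -3/7 - 1*(-3)*2 = -3/7 + 3*2 = -3/7 + 6 = 39/7 ≈ 5.5714)
X(Q(7, 7)) + h = 2 + 39/7 = 53/7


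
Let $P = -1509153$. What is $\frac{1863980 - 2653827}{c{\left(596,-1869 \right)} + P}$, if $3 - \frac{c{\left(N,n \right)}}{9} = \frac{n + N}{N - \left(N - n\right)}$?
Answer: $\frac{492074681}{940189317} \approx 0.52338$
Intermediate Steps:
$c{\left(N,n \right)} = 27 - \frac{9 \left(N + n\right)}{n}$ ($c{\left(N,n \right)} = 27 - 9 \frac{n + N}{N - \left(N - n\right)} = 27 - 9 \frac{N + n}{n} = 27 - \frac{9 \left(N + n\right)}{n}$)
$\frac{1863980 - 2653827}{c{\left(596,-1869 \right)} + P} = \frac{1863980 - 2653827}{\left(18 - \frac{5364}{-1869}\right) - 1509153} = - \frac{789847}{\left(18 - 5364 \left(- \frac{1}{1869}\right)\right) - 1509153} = - \frac{789847}{\left(18 + \frac{1788}{623}\right) - 1509153} = - \frac{789847}{\frac{13002}{623} - 1509153} = - \frac{789847}{- \frac{940189317}{623}} = \left(-789847\right) \left(- \frac{623}{940189317}\right) = \frac{492074681}{940189317}$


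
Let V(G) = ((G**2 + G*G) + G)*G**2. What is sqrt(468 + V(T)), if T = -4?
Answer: 2*sqrt(229) ≈ 30.266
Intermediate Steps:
V(G) = G**2*(G + 2*G**2) (V(G) = ((G**2 + G**2) + G)*G**2 = (2*G**2 + G)*G**2 = (G + 2*G**2)*G**2 = G**2*(G + 2*G**2))
sqrt(468 + V(T)) = sqrt(468 + (-4)**3*(1 + 2*(-4))) = sqrt(468 - 64*(1 - 8)) = sqrt(468 - 64*(-7)) = sqrt(468 + 448) = sqrt(916) = 2*sqrt(229)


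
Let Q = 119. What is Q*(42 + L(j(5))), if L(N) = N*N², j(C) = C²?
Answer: 1864373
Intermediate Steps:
L(N) = N³
Q*(42 + L(j(5))) = 119*(42 + (5²)³) = 119*(42 + 25³) = 119*(42 + 15625) = 119*15667 = 1864373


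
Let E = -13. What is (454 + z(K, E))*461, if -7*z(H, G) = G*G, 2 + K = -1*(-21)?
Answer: 1387149/7 ≈ 1.9816e+5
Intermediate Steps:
K = 19 (K = -2 - 1*(-21) = -2 + 21 = 19)
z(H, G) = -G**2/7 (z(H, G) = -G*G/7 = -G**2/7)
(454 + z(K, E))*461 = (454 - 1/7*(-13)**2)*461 = (454 - 1/7*169)*461 = (454 - 169/7)*461 = (3009/7)*461 = 1387149/7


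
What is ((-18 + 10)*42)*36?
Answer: -12096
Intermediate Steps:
((-18 + 10)*42)*36 = -8*42*36 = -336*36 = -12096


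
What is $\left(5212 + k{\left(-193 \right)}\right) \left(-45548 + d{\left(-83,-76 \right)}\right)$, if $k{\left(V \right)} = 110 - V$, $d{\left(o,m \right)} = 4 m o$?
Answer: $-112042740$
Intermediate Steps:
$d{\left(o,m \right)} = 4 m o$
$\left(5212 + k{\left(-193 \right)}\right) \left(-45548 + d{\left(-83,-76 \right)}\right) = \left(5212 + \left(110 - -193\right)\right) \left(-45548 + 4 \left(-76\right) \left(-83\right)\right) = \left(5212 + \left(110 + 193\right)\right) \left(-45548 + 25232\right) = \left(5212 + 303\right) \left(-20316\right) = 5515 \left(-20316\right) = -112042740$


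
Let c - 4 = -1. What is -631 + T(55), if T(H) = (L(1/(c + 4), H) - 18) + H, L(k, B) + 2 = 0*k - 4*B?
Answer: -816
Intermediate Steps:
c = 3 (c = 4 - 1 = 3)
L(k, B) = -2 - 4*B (L(k, B) = -2 + (0*k - 4*B) = -2 + (0 - 4*B) = -2 - 4*B)
T(H) = -20 - 3*H (T(H) = ((-2 - 4*H) - 18) + H = (-20 - 4*H) + H = -20 - 3*H)
-631 + T(55) = -631 + (-20 - 3*55) = -631 + (-20 - 165) = -631 - 185 = -816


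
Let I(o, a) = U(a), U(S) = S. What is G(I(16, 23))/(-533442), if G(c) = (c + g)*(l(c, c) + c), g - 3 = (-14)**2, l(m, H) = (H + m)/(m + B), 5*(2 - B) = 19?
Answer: -49358/4712071 ≈ -0.010475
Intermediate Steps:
B = -9/5 (B = 2 - 1/5*19 = 2 - 19/5 = -9/5 ≈ -1.8000)
l(m, H) = (H + m)/(-9/5 + m) (l(m, H) = (H + m)/(m - 9/5) = (H + m)/(-9/5 + m))
g = 199 (g = 3 + (-14)**2 = 3 + 196 = 199)
I(o, a) = a
G(c) = (199 + c)*(c + 10*c/(-9 + 5*c)) (G(c) = (c + 199)*(5*(c + c)/(-9 + 5*c) + c) = (199 + c)*(5*(2*c)/(-9 + 5*c) + c) = (199 + c)*(10*c/(-9 + 5*c) + c) = (199 + c)*(c + 10*c/(-9 + 5*c)))
G(I(16, 23))/(-533442) = (23*(199 + 5*23**2 + 996*23)/(-9 + 5*23))/(-533442) = (23*(199 + 5*529 + 22908)/(-9 + 115))*(-1/533442) = (23*(199 + 2645 + 22908)/106)*(-1/533442) = (23*(1/106)*25752)*(-1/533442) = (296148/53)*(-1/533442) = -49358/4712071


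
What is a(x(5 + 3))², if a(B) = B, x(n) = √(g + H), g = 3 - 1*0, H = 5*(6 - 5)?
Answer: 8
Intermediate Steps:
H = 5 (H = 5*1 = 5)
g = 3 (g = 3 + 0 = 3)
x(n) = 2*√2 (x(n) = √(3 + 5) = √8 = 2*√2)
a(x(5 + 3))² = (2*√2)² = 8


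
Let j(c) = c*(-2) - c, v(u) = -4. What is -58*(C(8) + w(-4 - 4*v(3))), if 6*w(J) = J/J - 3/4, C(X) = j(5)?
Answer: 10411/12 ≈ 867.58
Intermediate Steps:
j(c) = -3*c (j(c) = -2*c - c = -3*c)
C(X) = -15 (C(X) = -3*5 = -15)
w(J) = 1/24 (w(J) = (J/J - 3/4)/6 = (1 - 3*¼)/6 = (1 - ¾)/6 = (⅙)*(¼) = 1/24)
-58*(C(8) + w(-4 - 4*v(3))) = -58*(-15 + 1/24) = -58*(-359/24) = 10411/12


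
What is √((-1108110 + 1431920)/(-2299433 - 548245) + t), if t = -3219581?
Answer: 2*I*√1631778281950161099/1423839 ≈ 1794.3*I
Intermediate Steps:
√((-1108110 + 1431920)/(-2299433 - 548245) + t) = √((-1108110 + 1431920)/(-2299433 - 548245) - 3219581) = √(323810/(-2847678) - 3219581) = √(323810*(-1/2847678) - 3219581) = √(-161905/1423839 - 3219581) = √(-4584165153364/1423839) = 2*I*√1631778281950161099/1423839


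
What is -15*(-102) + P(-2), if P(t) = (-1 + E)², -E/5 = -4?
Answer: 1891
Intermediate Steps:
E = 20 (E = -5*(-4) = 20)
P(t) = 361 (P(t) = (-1 + 20)² = 19² = 361)
-15*(-102) + P(-2) = -15*(-102) + 361 = 1530 + 361 = 1891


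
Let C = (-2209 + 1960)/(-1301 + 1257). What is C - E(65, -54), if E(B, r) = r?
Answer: 2625/44 ≈ 59.659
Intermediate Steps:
C = 249/44 (C = -249/(-44) = -249*(-1/44) = 249/44 ≈ 5.6591)
C - E(65, -54) = 249/44 - 1*(-54) = 249/44 + 54 = 2625/44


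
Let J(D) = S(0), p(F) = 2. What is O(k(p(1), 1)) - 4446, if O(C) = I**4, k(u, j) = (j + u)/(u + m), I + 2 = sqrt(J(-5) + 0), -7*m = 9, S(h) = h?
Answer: -4430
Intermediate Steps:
m = -9/7 (m = -1/7*9 = -9/7 ≈ -1.2857)
J(D) = 0
I = -2 (I = -2 + sqrt(0 + 0) = -2 + sqrt(0) = -2 + 0 = -2)
k(u, j) = (j + u)/(-9/7 + u) (k(u, j) = (j + u)/(u - 9/7) = (j + u)/(-9/7 + u))
O(C) = 16 (O(C) = (-2)**4 = 16)
O(k(p(1), 1)) - 4446 = 16 - 4446 = -4430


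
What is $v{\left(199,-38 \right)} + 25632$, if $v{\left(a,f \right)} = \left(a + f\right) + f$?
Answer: $25755$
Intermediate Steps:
$v{\left(a,f \right)} = a + 2 f$
$v{\left(199,-38 \right)} + 25632 = \left(199 + 2 \left(-38\right)\right) + 25632 = \left(199 - 76\right) + 25632 = 123 + 25632 = 25755$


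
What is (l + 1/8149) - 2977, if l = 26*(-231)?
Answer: -73202466/8149 ≈ -8983.0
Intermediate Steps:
l = -6006
(l + 1/8149) - 2977 = (-6006 + 1/8149) - 2977 = -48942893/8149 - 2977 = -73202466/8149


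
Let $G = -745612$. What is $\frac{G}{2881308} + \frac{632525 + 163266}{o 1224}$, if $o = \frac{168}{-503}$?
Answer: $- \frac{96124297160389}{49374093888} \approx -1946.9$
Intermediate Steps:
$o = - \frac{168}{503}$ ($o = 168 \left(- \frac{1}{503}\right) = - \frac{168}{503} \approx -0.334$)
$\frac{G}{2881308} + \frac{632525 + 163266}{o 1224} = - \frac{745612}{2881308} + \frac{632525 + 163266}{\left(- \frac{168}{503}\right) 1224} = \left(-745612\right) \frac{1}{2881308} + \frac{795791}{- \frac{205632}{503}} = - \frac{186403}{720327} + 795791 \left(- \frac{503}{205632}\right) = - \frac{186403}{720327} - \frac{400282873}{205632} = - \frac{96124297160389}{49374093888}$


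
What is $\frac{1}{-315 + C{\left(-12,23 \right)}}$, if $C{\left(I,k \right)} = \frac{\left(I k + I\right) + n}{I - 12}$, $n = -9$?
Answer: $- \frac{8}{2421} \approx -0.0033044$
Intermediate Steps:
$C{\left(I,k \right)} = \frac{-9 + I + I k}{-12 + I}$ ($C{\left(I,k \right)} = \frac{\left(I k + I\right) - 9}{I - 12} = \frac{\left(I + I k\right) - 9}{-12 + I} = \frac{-9 + I + I k}{-12 + I}$)
$\frac{1}{-315 + C{\left(-12,23 \right)}} = \frac{1}{-315 + \frac{-9 - 12 - 276}{-12 - 12}} = \frac{1}{-315 + \frac{-9 - 12 - 276}{-24}} = \frac{1}{-315 - - \frac{99}{8}} = \frac{1}{-315 + \frac{99}{8}} = \frac{1}{- \frac{2421}{8}} = - \frac{8}{2421}$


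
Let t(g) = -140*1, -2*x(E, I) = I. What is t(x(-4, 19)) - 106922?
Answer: -107062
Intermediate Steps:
x(E, I) = -I/2
t(g) = -140
t(x(-4, 19)) - 106922 = -140 - 106922 = -107062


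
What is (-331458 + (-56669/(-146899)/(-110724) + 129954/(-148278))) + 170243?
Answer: -64802816790527324701/401962996620588 ≈ -1.6122e+5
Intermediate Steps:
(-331458 + (-56669/(-146899)/(-110724) + 129954/(-148278))) + 170243 = (-331458 + (-56669*(-1/146899)*(-1/110724) + 129954*(-1/148278))) + 170243 = (-331458 + ((56669/146899)*(-1/110724) - 21659/24713)) + 170243 = (-331458 + (-56669/16265244876 - 21659/24713)) + 170243 = (-331458 - 352290339230281/401962996620588) + 170243 = -133234203224206087585/401962996620588 + 170243 = -64802816790527324701/401962996620588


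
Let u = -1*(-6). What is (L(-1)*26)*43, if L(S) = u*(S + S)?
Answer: -13416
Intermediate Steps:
u = 6
L(S) = 12*S (L(S) = 6*(S + S) = 6*(2*S) = 12*S)
(L(-1)*26)*43 = ((12*(-1))*26)*43 = -12*26*43 = -312*43 = -13416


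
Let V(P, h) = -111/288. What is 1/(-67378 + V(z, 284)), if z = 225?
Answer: -96/6468325 ≈ -1.4842e-5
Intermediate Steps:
V(P, h) = -37/96 (V(P, h) = -111*1/288 = -37/96)
1/(-67378 + V(z, 284)) = 1/(-67378 - 37/96) = 1/(-6468325/96) = -96/6468325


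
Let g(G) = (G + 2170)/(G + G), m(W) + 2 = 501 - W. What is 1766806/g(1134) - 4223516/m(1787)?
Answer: 23103213907/18998 ≈ 1.2161e+6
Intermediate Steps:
m(W) = 499 - W (m(W) = -2 + (501 - W) = 499 - W)
g(G) = (2170 + G)/(2*G) (g(G) = (2170 + G)/((2*G)) = (2170 + G)*(1/(2*G)) = (2170 + G)/(2*G))
1766806/g(1134) - 4223516/m(1787) = 1766806/(((½)*(2170 + 1134)/1134)) - 4223516/(499 - 1*1787) = 1766806/(((½)*(1/1134)*3304)) - 4223516/(499 - 1787) = 1766806/(118/81) - 4223516/(-1288) = 1766806*(81/118) - 4223516*(-1/1288) = 71555643/59 + 1055879/322 = 23103213907/18998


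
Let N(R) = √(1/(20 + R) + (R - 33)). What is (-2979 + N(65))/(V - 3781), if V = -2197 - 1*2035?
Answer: 993/2671 - √231285/681105 ≈ 0.37106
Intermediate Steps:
V = -4232 (V = -2197 - 2035 = -4232)
N(R) = √(-33 + R + 1/(20 + R)) (N(R) = √(1/(20 + R) + (-33 + R)) = √(-33 + R + 1/(20 + R)))
(-2979 + N(65))/(V - 3781) = (-2979 + √((1 + (-33 + 65)*(20 + 65))/(20 + 65)))/(-4232 - 3781) = (-2979 + √((1 + 32*85)/85))/(-8013) = (-2979 + √((1 + 2720)/85))*(-1/8013) = (-2979 + √((1/85)*2721))*(-1/8013) = (-2979 + √(2721/85))*(-1/8013) = (-2979 + √231285/85)*(-1/8013) = 993/2671 - √231285/681105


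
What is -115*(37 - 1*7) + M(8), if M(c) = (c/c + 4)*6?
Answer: -3420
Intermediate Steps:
M(c) = 30 (M(c) = (1 + 4)*6 = 5*6 = 30)
-115*(37 - 1*7) + M(8) = -115*(37 - 1*7) + 30 = -115*(37 - 7) + 30 = -115*30 + 30 = -3450 + 30 = -3420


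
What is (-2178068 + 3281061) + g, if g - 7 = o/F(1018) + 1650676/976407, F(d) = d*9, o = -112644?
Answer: 548175982628078/496991163 ≈ 1.1030e+6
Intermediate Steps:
F(d) = 9*d
g = -1791222781/496991163 (g = 7 + (-112644/(9*1018) + 1650676/976407) = 7 + (-112644/9162 + 1650676*(1/976407)) = 7 + (-112644*1/9162 + 1650676/976407) = 7 + (-6258/509 + 1650676/976407) = 7 - 5270160922/496991163 = -1791222781/496991163 ≈ -3.6041)
(-2178068 + 3281061) + g = (-2178068 + 3281061) - 1791222781/496991163 = 1102993 - 1791222781/496991163 = 548175982628078/496991163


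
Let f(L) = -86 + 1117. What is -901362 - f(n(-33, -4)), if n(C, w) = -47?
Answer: -902393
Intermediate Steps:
f(L) = 1031
-901362 - f(n(-33, -4)) = -901362 - 1*1031 = -901362 - 1031 = -902393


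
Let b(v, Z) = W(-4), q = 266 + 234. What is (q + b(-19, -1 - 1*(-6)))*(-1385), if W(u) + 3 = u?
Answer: -682805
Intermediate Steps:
W(u) = -3 + u
q = 500
b(v, Z) = -7 (b(v, Z) = -3 - 4 = -7)
(q + b(-19, -1 - 1*(-6)))*(-1385) = (500 - 7)*(-1385) = 493*(-1385) = -682805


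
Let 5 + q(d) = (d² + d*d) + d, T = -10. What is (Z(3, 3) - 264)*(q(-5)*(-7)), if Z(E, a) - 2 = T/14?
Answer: 73560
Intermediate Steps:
Z(E, a) = 9/7 (Z(E, a) = 2 - 10/14 = 2 - 10*1/14 = 2 - 5/7 = 9/7)
q(d) = -5 + d + 2*d² (q(d) = -5 + ((d² + d*d) + d) = -5 + ((d² + d²) + d) = -5 + (2*d² + d) = -5 + (d + 2*d²) = -5 + d + 2*d²)
(Z(3, 3) - 264)*(q(-5)*(-7)) = (9/7 - 264)*((-5 - 5 + 2*(-5)²)*(-7)) = -1839*(-5 - 5 + 2*25)*(-7)/7 = -1839*(-5 - 5 + 50)*(-7)/7 = -73560*(-7)/7 = -1839/7*(-280) = 73560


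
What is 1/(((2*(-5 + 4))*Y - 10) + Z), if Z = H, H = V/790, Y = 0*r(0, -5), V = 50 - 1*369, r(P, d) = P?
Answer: -790/8219 ≈ -0.096119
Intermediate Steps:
V = -319 (V = 50 - 369 = -319)
Y = 0 (Y = 0*0 = 0)
H = -319/790 ≈ -0.40380
Z = -319/790 ≈ -0.40380
1/(((2*(-5 + 4))*Y - 10) + Z) = 1/(((2*(-5 + 4))*0 - 10) - 319/790) = 1/(((2*(-1))*0 - 10) - 319/790) = 1/((-2*0 - 10) - 319/790) = 1/((0 - 10) - 319/790) = 1/(-10 - 319/790) = 1/(-8219/790) = -790/8219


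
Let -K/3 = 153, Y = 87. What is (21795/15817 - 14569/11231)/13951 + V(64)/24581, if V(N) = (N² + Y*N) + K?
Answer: 22812789061877817/60918251196609037 ≈ 0.37448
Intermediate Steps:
K = -459 (K = -3*153 = -459)
V(N) = -459 + N² + 87*N (V(N) = (N² + 87*N) - 459 = -459 + N² + 87*N)
(21795/15817 - 14569/11231)/13951 + V(64)/24581 = (21795/15817 - 14569/11231)/13951 + (-459 + 64² + 87*64)/24581 = (21795*(1/15817) - 14569*1/11231)*(1/13951) + (-459 + 4096 + 5568)*(1/24581) = (21795/15817 - 14569/11231)*(1/13951) + 9205*(1/24581) = (14341772/177640727)*(1/13951) + 9205/24581 = 14341772/2478265782377 + 9205/24581 = 22812789061877817/60918251196609037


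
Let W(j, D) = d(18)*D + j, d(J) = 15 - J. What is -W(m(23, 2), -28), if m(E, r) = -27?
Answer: -57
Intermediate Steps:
W(j, D) = j - 3*D (W(j, D) = (15 - 1*18)*D + j = (15 - 18)*D + j = -3*D + j = j - 3*D)
-W(m(23, 2), -28) = -(-27 - 3*(-28)) = -(-27 + 84) = -1*57 = -57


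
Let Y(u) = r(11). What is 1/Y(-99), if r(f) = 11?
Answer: 1/11 ≈ 0.090909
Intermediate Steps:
Y(u) = 11
1/Y(-99) = 1/11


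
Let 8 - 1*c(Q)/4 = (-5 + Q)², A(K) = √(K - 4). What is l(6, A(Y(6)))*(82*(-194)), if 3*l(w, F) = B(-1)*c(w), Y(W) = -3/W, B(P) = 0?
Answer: 0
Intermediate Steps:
A(K) = √(-4 + K)
c(Q) = 32 - 4*(-5 + Q)²
l(w, F) = 0 (l(w, F) = (0*(32 - 4*(-5 + w)²))/3 = (⅓)*0 = 0)
l(6, A(Y(6)))*(82*(-194)) = 0*(82*(-194)) = 0*(-15908) = 0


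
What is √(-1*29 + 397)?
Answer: 4*√23 ≈ 19.183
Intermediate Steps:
√(-1*29 + 397) = √(-29 + 397) = √368 = 4*√23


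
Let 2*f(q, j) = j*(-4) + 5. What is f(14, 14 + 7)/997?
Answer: -79/1994 ≈ -0.039619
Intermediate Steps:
f(q, j) = 5/2 - 2*j (f(q, j) = (j*(-4) + 5)/2 = (-4*j + 5)/2 = (5 - 4*j)/2 = 5/2 - 2*j)
f(14, 14 + 7)/997 = (5/2 - 2*(14 + 7))/997 = (5/2 - 2*21)*(1/997) = (5/2 - 42)*(1/997) = -79/2*1/997 = -79/1994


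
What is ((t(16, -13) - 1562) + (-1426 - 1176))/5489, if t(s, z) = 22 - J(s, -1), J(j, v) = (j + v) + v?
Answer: -4156/5489 ≈ -0.75715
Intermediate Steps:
J(j, v) = j + 2*v
t(s, z) = 24 - s (t(s, z) = 22 - (s + 2*(-1)) = 22 - (s - 2) = 22 - (-2 + s) = 22 + (2 - s) = 24 - s)
((t(16, -13) - 1562) + (-1426 - 1176))/5489 = (((24 - 1*16) - 1562) + (-1426 - 1176))/5489 = (((24 - 16) - 1562) - 2602)*(1/5489) = ((8 - 1562) - 2602)*(1/5489) = (-1554 - 2602)*(1/5489) = -4156*1/5489 = -4156/5489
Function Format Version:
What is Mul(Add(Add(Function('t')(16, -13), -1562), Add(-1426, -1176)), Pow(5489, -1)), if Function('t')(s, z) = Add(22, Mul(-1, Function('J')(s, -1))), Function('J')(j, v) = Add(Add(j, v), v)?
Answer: Rational(-4156, 5489) ≈ -0.75715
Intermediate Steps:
Function('J')(j, v) = Add(j, Mul(2, v))
Function('t')(s, z) = Add(24, Mul(-1, s)) (Function('t')(s, z) = Add(22, Mul(-1, Add(s, Mul(2, -1)))) = Add(22, Mul(-1, Add(s, -2))) = Add(22, Mul(-1, Add(-2, s))) = Add(22, Add(2, Mul(-1, s))) = Add(24, Mul(-1, s)))
Mul(Add(Add(Function('t')(16, -13), -1562), Add(-1426, -1176)), Pow(5489, -1)) = Mul(Add(Add(Add(24, Mul(-1, 16)), -1562), Add(-1426, -1176)), Pow(5489, -1)) = Mul(Add(Add(Add(24, -16), -1562), -2602), Rational(1, 5489)) = Mul(Add(Add(8, -1562), -2602), Rational(1, 5489)) = Mul(Add(-1554, -2602), Rational(1, 5489)) = Mul(-4156, Rational(1, 5489)) = Rational(-4156, 5489)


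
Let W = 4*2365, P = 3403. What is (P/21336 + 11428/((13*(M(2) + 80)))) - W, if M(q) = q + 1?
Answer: -217536306595/23021544 ≈ -9449.3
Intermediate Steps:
M(q) = 1 + q
W = 9460
(P/21336 + 11428/((13*(M(2) + 80)))) - W = (3403/21336 + 11428/((13*((1 + 2) + 80)))) - 1*9460 = (3403*(1/21336) + 11428/((13*(3 + 80)))) - 9460 = (3403/21336 + 11428/((13*83))) - 9460 = (3403/21336 + 11428/1079) - 9460 = 247499645/23021544 - 9460 = -217536306595/23021544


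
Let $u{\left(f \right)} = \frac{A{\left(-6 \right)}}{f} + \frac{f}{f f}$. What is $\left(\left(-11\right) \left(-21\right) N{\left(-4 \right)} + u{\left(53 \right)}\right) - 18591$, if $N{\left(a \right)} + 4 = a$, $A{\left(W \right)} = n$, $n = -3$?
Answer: $- \frac{1083269}{53} \approx -20439.0$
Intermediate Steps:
$A{\left(W \right)} = -3$
$N{\left(a \right)} = -4 + a$
$u{\left(f \right)} = - \frac{2}{f}$ ($u{\left(f \right)} = - \frac{3}{f} + \frac{f}{f f} = - \frac{3}{f} + \frac{f}{f^{2}} = - \frac{3}{f} + \frac{1}{f} = - \frac{2}{f}$)
$\left(\left(-11\right) \left(-21\right) N{\left(-4 \right)} + u{\left(53 \right)}\right) - 18591 = \left(\left(-11\right) \left(-21\right) \left(-4 - 4\right) - \frac{2}{53}\right) - 18591 = \left(231 \left(-8\right) - \frac{2}{53}\right) - 18591 = \left(-1848 - \frac{2}{53}\right) - 18591 = - \frac{97946}{53} - 18591 = - \frac{1083269}{53}$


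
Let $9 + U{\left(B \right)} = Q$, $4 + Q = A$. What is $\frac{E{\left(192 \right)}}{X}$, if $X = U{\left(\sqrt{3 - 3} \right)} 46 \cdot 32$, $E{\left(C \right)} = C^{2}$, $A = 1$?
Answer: $- \frac{48}{23} \approx -2.087$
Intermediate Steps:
$Q = -3$ ($Q = -4 + 1 = -3$)
$U{\left(B \right)} = -12$ ($U{\left(B \right)} = -9 - 3 = -12$)
$X = -17664$ ($X = \left(-12\right) 46 \cdot 32 = \left(-552\right) 32 = -17664$)
$\frac{E{\left(192 \right)}}{X} = \frac{192^{2}}{-17664} = 36864 \left(- \frac{1}{17664}\right) = - \frac{48}{23}$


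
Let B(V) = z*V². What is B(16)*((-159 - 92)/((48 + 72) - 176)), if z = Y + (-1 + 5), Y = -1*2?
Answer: 16064/7 ≈ 2294.9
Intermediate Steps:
Y = -2
z = 2 (z = -2 + (-1 + 5) = -2 + 4 = 2)
B(V) = 2*V²
B(16)*((-159 - 92)/((48 + 72) - 176)) = (2*16²)*((-159 - 92)/((48 + 72) - 176)) = (2*256)*(-251/(120 - 176)) = 512*(-251/(-56)) = 512*(-251*(-1/56)) = 512*(251/56) = 16064/7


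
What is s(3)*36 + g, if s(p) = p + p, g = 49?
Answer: 265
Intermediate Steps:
s(p) = 2*p
s(3)*36 + g = (2*3)*36 + 49 = 6*36 + 49 = 216 + 49 = 265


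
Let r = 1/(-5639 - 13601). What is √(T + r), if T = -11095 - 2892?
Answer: I*√1294418527610/9620 ≈ 118.27*I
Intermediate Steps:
T = -13987
r = -1/19240 (r = 1/(-19240) = -1/19240 ≈ -5.1975e-5)
√(T + r) = √(-13987 - 1/19240) = √(-269109881/19240) = I*√1294418527610/9620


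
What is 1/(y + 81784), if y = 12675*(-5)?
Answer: 1/18409 ≈ 5.4321e-5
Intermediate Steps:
y = -63375
1/(y + 81784) = 1/(-63375 + 81784) = 1/18409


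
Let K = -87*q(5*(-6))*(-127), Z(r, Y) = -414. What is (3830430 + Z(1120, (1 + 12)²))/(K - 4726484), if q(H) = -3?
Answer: -3830016/4759631 ≈ -0.80469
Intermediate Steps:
K = -33147 (K = -87*(-3)*(-127) = 261*(-127) = -33147)
(3830430 + Z(1120, (1 + 12)²))/(K - 4726484) = (3830430 - 414)/(-33147 - 4726484) = 3830016/(-4759631) = 3830016*(-1/4759631) = -3830016/4759631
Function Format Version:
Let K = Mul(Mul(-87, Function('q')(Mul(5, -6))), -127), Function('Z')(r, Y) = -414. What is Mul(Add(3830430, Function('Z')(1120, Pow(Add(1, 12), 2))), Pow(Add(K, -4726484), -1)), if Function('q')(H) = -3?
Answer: Rational(-3830016, 4759631) ≈ -0.80469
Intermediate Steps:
K = -33147 (K = Mul(Mul(-87, -3), -127) = Mul(261, -127) = -33147)
Mul(Add(3830430, Function('Z')(1120, Pow(Add(1, 12), 2))), Pow(Add(K, -4726484), -1)) = Mul(Add(3830430, -414), Pow(Add(-33147, -4726484), -1)) = Mul(3830016, Pow(-4759631, -1)) = Mul(3830016, Rational(-1, 4759631)) = Rational(-3830016, 4759631)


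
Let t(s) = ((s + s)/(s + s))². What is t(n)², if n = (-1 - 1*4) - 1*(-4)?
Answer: 1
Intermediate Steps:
n = -1 (n = (-1 - 4) + 4 = -5 + 4 = -1)
t(s) = 1 (t(s) = ((2*s)/((2*s)))² = ((2*s)*(1/(2*s)))² = 1² = 1)
t(n)² = 1² = 1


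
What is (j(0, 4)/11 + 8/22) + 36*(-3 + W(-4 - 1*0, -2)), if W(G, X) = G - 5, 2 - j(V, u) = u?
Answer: -4750/11 ≈ -431.82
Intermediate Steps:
j(V, u) = 2 - u
W(G, X) = -5 + G
(j(0, 4)/11 + 8/22) + 36*(-3 + W(-4 - 1*0, -2)) = ((2 - 1*4)/11 + 8/22) + 36*(-3 + (-5 + (-4 - 1*0))) = ((2 - 4)*(1/11) + 8*(1/22)) + 36*(-3 + (-5 + (-4 + 0))) = (-2*1/11 + 4/11) + 36*(-3 + (-5 - 4)) = (-2/11 + 4/11) + 36*(-3 - 9) = 2/11 + 36*(-12) = 2/11 - 432 = -4750/11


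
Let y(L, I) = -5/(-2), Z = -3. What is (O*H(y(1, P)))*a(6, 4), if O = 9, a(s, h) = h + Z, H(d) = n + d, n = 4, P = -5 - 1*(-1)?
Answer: 117/2 ≈ 58.500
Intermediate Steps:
P = -4 (P = -5 + 1 = -4)
y(L, I) = 5/2 (y(L, I) = -5*(-½) = 5/2)
H(d) = 4 + d
a(s, h) = -3 + h (a(s, h) = h - 3 = -3 + h)
(O*H(y(1, P)))*a(6, 4) = (9*(4 + 5/2))*(-3 + 4) = (9*(13/2))*1 = (117/2)*1 = 117/2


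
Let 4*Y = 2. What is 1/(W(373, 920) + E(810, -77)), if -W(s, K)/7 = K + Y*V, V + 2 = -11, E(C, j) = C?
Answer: -2/11169 ≈ -0.00017907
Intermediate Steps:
Y = ½ (Y = (¼)*2 = ½ ≈ 0.50000)
V = -13 (V = -2 - 11 = -13)
W(s, K) = 91/2 - 7*K (W(s, K) = -7*(K + (½)*(-13)) = -7*(K - 13/2) = -7*(-13/2 + K) = 91/2 - 7*K)
1/(W(373, 920) + E(810, -77)) = 1/((91/2 - 7*920) + 810) = 1/((91/2 - 6440) + 810) = 1/(-12789/2 + 810) = 1/(-11169/2) = -2/11169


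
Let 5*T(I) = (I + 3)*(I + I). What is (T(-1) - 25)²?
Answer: 16641/25 ≈ 665.64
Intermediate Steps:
T(I) = 2*I*(3 + I)/5 (T(I) = ((I + 3)*(I + I))/5 = ((3 + I)*(2*I))/5 = (2*I*(3 + I))/5 = 2*I*(3 + I)/5)
(T(-1) - 25)² = ((⅖)*(-1)*(3 - 1) - 25)² = ((⅖)*(-1)*2 - 25)² = (-⅘ - 25)² = (-129/5)² = 16641/25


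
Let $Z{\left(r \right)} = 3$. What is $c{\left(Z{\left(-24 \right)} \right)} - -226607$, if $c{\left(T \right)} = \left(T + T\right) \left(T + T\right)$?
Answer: $226643$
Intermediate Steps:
$c{\left(T \right)} = 4 T^{2}$ ($c{\left(T \right)} = 2 T 2 T = 4 T^{2}$)
$c{\left(Z{\left(-24 \right)} \right)} - -226607 = 4 \cdot 3^{2} - -226607 = 4 \cdot 9 + 226607 = 36 + 226607 = 226643$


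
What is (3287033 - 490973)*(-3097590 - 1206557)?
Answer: -12034653260820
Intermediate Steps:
(3287033 - 490973)*(-3097590 - 1206557) = 2796060*(-4304147) = -12034653260820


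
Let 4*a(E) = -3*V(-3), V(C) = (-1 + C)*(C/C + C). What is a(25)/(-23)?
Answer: 6/23 ≈ 0.26087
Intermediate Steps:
V(C) = (1 + C)*(-1 + C) (V(C) = (-1 + C)*(1 + C) = (1 + C)*(-1 + C))
a(E) = -6 (a(E) = (-3*(-1 + (-3)**2))/4 = (-3*(-1 + 9))/4 = (-3*8)/4 = (1/4)*(-24) = -6)
a(25)/(-23) = -6/(-23) = -6*(-1/23) = 6/23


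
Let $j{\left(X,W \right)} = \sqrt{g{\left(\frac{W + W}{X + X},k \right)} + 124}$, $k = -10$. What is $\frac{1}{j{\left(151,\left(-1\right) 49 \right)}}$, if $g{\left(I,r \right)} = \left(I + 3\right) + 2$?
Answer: $\frac{\sqrt{2933930}}{19430} \approx 0.088156$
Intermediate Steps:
$g{\left(I,r \right)} = 5 + I$ ($g{\left(I,r \right)} = \left(3 + I\right) + 2 = 5 + I$)
$j{\left(X,W \right)} = \sqrt{129 + \frac{W}{X}}$ ($j{\left(X,W \right)} = \sqrt{\left(5 + \frac{W + W}{X + X}\right) + 124} = \sqrt{\left(5 + \frac{2 W}{2 X}\right) + 124} = \sqrt{\left(5 + 2 W \frac{1}{2 X}\right) + 124} = \sqrt{\left(5 + \frac{W}{X}\right) + 124} = \sqrt{129 + \frac{W}{X}}$)
$\frac{1}{j{\left(151,\left(-1\right) 49 \right)}} = \frac{1}{\sqrt{129 + \frac{\left(-1\right) 49}{151}}} = \frac{1}{\sqrt{129 - \frac{49}{151}}} = \frac{1}{\sqrt{\frac{19430}{151}}} = \frac{1}{\frac{1}{151} \sqrt{2933930}} = \frac{\sqrt{2933930}}{19430}$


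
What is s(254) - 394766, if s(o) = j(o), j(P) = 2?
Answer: -394764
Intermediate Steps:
s(o) = 2
s(254) - 394766 = 2 - 394766 = -394764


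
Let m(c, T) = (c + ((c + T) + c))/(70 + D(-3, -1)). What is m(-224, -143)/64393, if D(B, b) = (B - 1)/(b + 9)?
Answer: -1630/8950627 ≈ -0.00018211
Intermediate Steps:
D(B, b) = (-1 + B)/(9 + b)
m(c, T) = 2*T/139 + 6*c/139 (m(c, T) = (c + ((c + T) + c))/(70 + (-1 - 3)/(9 - 1)) = (c + ((T + c) + c))/(70 - 4/8) = (c + (T + 2*c))/(70 + (1/8)*(-4)) = (T + 3*c)/(70 - 1/2) = (T + 3*c)/(139/2) = (T + 3*c)*(2/139) = 2*T/139 + 6*c/139)
m(-224, -143)/64393 = ((2/139)*(-143) + (6/139)*(-224))/64393 = (-286/139 - 1344/139)*(1/64393) = -1630/139*1/64393 = -1630/8950627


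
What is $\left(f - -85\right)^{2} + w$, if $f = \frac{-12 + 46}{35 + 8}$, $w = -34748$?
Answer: $- \frac{50640331}{1849} \approx -27388.0$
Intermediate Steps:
$f = \frac{34}{43} \approx 0.7907$
$\left(f - -85\right)^{2} + w = \left(\frac{34}{43} - -85\right)^{2} - 34748 = \left(\frac{34}{43} + 85\right)^{2} - 34748 = \left(\frac{3689}{43}\right)^{2} - 34748 = \frac{13608721}{1849} - 34748 = - \frac{50640331}{1849}$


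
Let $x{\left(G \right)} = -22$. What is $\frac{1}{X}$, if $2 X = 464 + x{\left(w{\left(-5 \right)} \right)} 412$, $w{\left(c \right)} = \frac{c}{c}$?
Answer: $- \frac{1}{4300} \approx -0.00023256$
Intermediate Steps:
$w{\left(c \right)} = 1$
$X = -4300$ ($X = \frac{464 - 9064}{2} = \frac{1}{2} \left(-8600\right) = -4300$)
$\frac{1}{X} = \frac{1}{-4300} = - \frac{1}{4300}$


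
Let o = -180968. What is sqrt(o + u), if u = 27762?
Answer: I*sqrt(153206) ≈ 391.42*I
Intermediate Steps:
sqrt(o + u) = sqrt(-180968 + 27762) = sqrt(-153206) = I*sqrt(153206)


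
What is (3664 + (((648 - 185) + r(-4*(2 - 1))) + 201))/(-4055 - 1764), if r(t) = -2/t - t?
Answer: -8665/11638 ≈ -0.74454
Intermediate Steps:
r(t) = -t - 2/t
(3664 + (((648 - 185) + r(-4*(2 - 1))) + 201))/(-4055 - 1764) = (3664 + (((648 - 185) + (-(-4)*(2 - 1) - 2*(-1/(4*(2 - 1))))) + 201))/(-4055 - 1764) = (3664 + ((463 + (-(-4) - 2/((-4*1)))) + 201))/(-5819) = (3664 + ((463 + (-1*(-4) - 2/(-4))) + 201))*(-1/5819) = (3664 + ((463 + (4 - 2*(-¼))) + 201))*(-1/5819) = (3664 + ((463 + (4 + ½)) + 201))*(-1/5819) = (3664 + ((463 + 9/2) + 201))*(-1/5819) = (3664 + (935/2 + 201))*(-1/5819) = (3664 + 1337/2)*(-1/5819) = (8665/2)*(-1/5819) = -8665/11638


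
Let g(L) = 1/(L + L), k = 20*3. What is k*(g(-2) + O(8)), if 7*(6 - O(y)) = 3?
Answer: 2235/7 ≈ 319.29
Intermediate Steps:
O(y) = 39/7 (O(y) = 6 - ⅐*3 = 6 - 3/7 = 39/7)
k = 60
g(L) = 1/(2*L)
k*(g(-2) + O(8)) = 60*((½)/(-2) + 39/7) = 60*((½)*(-½) + 39/7) = 60*(-¼ + 39/7) = 60*(149/28) = 2235/7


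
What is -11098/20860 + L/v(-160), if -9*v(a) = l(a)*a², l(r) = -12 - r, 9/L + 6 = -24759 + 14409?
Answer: -7257502446079/13641331916800 ≈ -0.53202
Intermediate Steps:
L = -3/3452 (L = 9/(-6 + (-24759 + 14409)) = 9/(-6 - 10350) = 9/(-10356) = 9*(-1/10356) = -3/3452 ≈ -0.00086906)
v(a) = -a²*(-12 - a)/9 (v(a) = -(-12 - a)*a²/9 = -a²*(-12 - a)/9)
-11098/20860 + L/v(-160) = -11098/20860 - 3*9/(25600*(12 - 160))/3452 = -11098*1/20860 - 3/(3452*((⅑)*25600*(-148))) = -5549/10430 - 3/(3452*(-3788800/9)) = -5549/10430 - 3/3452*(-9/3788800) = -5549/10430 + 27/13078937600 = -7257502446079/13641331916800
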